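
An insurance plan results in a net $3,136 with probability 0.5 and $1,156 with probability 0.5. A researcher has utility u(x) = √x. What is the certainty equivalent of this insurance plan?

$2,025

E[u] = 0.5·√3136 + 0.5·√1156 = 0.5·56 + 0.5·34 = 45
CE = (45)² = 2025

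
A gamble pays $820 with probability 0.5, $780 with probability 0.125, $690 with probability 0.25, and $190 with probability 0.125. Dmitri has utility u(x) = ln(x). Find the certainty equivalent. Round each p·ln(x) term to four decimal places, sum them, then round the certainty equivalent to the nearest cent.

E[u] = 0.5·ln(820) + 0.125·ln(780) + 0.25·ln(690) + 0.125·ln(190) = 3.3547 + 0.8324 + 1.6342 + 0.6559 = 6.4772
CE = e^6.4772 ≈ 650.15

$650.15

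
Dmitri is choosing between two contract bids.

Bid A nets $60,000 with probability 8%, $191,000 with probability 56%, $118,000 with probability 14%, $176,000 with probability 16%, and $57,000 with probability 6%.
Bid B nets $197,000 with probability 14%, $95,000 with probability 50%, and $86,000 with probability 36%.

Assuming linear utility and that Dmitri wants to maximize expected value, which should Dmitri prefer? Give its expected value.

Bid A ($159,860)

Bid A = 0.08 × 60000 + 0.56 × 191000 + 0.14 × 118000 + 0.16 × 176000 + 0.06 × 57000 = 4800 + 106960 + 16520 + 28160 + 3420 = 159860
Bid B = 0.14 × 197000 + 0.5 × 95000 + 0.36 × 86000 = 27580 + 47500 + 30960 = 106040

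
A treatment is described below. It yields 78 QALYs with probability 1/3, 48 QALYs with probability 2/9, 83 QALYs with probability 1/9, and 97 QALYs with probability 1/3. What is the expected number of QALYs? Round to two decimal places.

EV = 1/3 × 78 + 2/9 × 48 + 1/9 × 83 + 1/3 × 97 = 26 + 10.6667 + 9.2222 + 32.3333 = 78.2222

78.22 QALYs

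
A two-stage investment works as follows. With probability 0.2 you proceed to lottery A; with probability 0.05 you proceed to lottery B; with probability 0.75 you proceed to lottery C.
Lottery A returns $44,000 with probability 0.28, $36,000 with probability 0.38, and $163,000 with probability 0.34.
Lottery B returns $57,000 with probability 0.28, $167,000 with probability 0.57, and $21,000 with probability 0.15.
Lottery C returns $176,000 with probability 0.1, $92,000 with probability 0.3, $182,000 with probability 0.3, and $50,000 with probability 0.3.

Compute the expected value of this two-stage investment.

EV(A) = 0.28 × 44000 + 0.38 × 36000 + 0.34 × 163000 = 12320 + 13680 + 55420 = 81420
EV(B) = 0.28 × 57000 + 0.57 × 167000 + 0.15 × 21000 = 15960 + 95190 + 3150 = 114300
EV(C) = 0.1 × 176000 + 0.3 × 92000 + 0.3 × 182000 + 0.3 × 50000 = 17600 + 27600 + 54600 + 15000 = 114800
Overall = 0.2 × 81420 + 0.05 × 114300 + 0.75 × 114800 = 16284 + 5715 + 86100 = 108099

$108,099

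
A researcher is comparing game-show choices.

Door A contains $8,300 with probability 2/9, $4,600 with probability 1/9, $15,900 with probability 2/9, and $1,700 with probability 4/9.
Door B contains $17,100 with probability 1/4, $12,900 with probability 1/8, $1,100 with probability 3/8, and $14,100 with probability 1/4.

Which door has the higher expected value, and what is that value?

Door A = 2/9 × 8300 + 1/9 × 4600 + 2/9 × 15900 + 4/9 × 1700 = 1844.4444 + 511.1111 + 3533.3333 + 755.5556 = 6644.4444
Door B = 1/4 × 17100 + 1/8 × 12900 + 3/8 × 1100 + 1/4 × 14100 = 4275 + 1612.5 + 412.5 + 3525 = 9825

Door B ($9,825)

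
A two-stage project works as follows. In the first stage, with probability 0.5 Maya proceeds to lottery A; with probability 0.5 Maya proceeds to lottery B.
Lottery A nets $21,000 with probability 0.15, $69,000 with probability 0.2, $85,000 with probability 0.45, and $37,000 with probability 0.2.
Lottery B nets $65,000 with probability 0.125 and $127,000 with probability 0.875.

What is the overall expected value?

EV(A) = 0.15 × 21000 + 0.2 × 69000 + 0.45 × 85000 + 0.2 × 37000 = 3150 + 13800 + 38250 + 7400 = 62600
EV(B) = 0.125 × 65000 + 0.875 × 127000 = 8125 + 111125 = 119250
Overall = 0.5 × 62600 + 0.5 × 119250 = 31300 + 59625 = 90925

$90,925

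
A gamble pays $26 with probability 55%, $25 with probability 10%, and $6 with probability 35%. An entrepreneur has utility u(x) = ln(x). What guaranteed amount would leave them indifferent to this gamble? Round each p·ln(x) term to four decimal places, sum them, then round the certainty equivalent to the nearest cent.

E[u] = 0.55·ln(26) + 0.1·ln(25) + 0.35·ln(6) = 1.7920 + 0.3219 + 0.6271 = 2.7410
CE = e^2.7410 ≈ 15.50

$15.50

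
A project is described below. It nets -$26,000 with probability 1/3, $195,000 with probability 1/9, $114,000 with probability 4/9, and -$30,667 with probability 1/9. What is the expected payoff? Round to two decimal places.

$60,259.22

EV = 1/3 × (-26000) + 1/9 × 195000 + 4/9 × 114000 + 1/9 × (-30667) = -8666.6667 + 21666.6667 + 50666.6667 − 3407.4444 = 60259.2222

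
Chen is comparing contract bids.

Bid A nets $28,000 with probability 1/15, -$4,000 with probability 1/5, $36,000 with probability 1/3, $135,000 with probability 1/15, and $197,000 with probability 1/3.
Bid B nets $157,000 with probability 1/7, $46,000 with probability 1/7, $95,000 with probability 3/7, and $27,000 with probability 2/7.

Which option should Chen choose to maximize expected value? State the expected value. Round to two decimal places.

Bid A ($87,733.33)

Bid A = 1/15 × 28000 + 1/5 × (-4000) + 1/3 × 36000 + 1/15 × 135000 + 1/3 × 197000 = 1866.6667 − 800 + 12000 + 9000 + 65666.6667 = 87733.3333
Bid B = 1/7 × 157000 + 1/7 × 46000 + 3/7 × 95000 + 2/7 × 27000 = 22428.5714 + 6571.4286 + 40714.2857 + 7714.2857 = 77428.5714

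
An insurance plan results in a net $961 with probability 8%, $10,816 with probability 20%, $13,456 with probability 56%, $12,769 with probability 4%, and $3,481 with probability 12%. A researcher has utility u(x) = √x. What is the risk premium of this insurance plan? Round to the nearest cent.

E[u] = 0.08·√961 + 0.2·√10816 + 0.56·√13456 + 0.04·√12769 + 0.12·√3481 = 0.08·31 + 0.2·104 + 0.56·116 + 0.04·113 + 0.12·59 = 99.84
CE = (99.84)² = 9968.0256
Risk premium = EV − CE = 10703.92 − 9968.0256 = 735.8944

$735.89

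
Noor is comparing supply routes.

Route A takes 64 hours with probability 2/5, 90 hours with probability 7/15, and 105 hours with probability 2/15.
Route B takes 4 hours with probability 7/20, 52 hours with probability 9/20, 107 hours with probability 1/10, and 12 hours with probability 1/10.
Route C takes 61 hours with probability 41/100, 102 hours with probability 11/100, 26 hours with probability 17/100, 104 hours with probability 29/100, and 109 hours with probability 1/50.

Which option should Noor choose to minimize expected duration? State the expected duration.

Route A = 2/5 × 64 + 7/15 × 90 + 2/15 × 105 = 25.6 + 42 + 14 = 81.6
Route B = 7/20 × 4 + 9/20 × 52 + 1/10 × 107 + 1/10 × 12 = 1.4 + 23.4 + 10.7 + 1.2 = 36.7
Route C = 41/100 × 61 + 11/100 × 102 + 17/100 × 26 + 29/100 × 104 + 1/50 × 109 = 25.01 + 11.22 + 4.42 + 30.16 + 2.18 = 72.99

Route B (36.7 hours)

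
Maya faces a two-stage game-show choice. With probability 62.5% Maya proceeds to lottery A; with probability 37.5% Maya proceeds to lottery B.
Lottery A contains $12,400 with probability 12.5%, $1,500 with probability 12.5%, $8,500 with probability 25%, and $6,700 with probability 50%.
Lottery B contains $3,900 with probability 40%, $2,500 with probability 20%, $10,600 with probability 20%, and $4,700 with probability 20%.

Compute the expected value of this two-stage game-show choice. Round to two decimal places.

$6,427.81

EV(A) = 0.125 × 12400 + 0.125 × 1500 + 0.25 × 8500 + 0.5 × 6700 = 1550 + 187.5 + 2125 + 3350 = 7212.5
EV(B) = 0.4 × 3900 + 0.2 × 2500 + 0.2 × 10600 + 0.2 × 4700 = 1560 + 500 + 2120 + 940 = 5120
Overall = 0.625 × 7212.5 + 0.375 × 5120 = 4507.8125 + 1920 = 6427.8125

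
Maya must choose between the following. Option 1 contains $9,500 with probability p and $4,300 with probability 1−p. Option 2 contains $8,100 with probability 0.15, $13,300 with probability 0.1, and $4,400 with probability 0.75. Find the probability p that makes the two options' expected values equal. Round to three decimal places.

p = 0.297

EV(Option 2) = 0.15 × 8100 + 0.1 × 13300 + 0.75 × 4400 = 1215 + 1330 + 3300 = 5845
p·9500 + (1−p)·4300 = 5845
5200p + 4300 = 5845
p = (5845 − 4300) / 5200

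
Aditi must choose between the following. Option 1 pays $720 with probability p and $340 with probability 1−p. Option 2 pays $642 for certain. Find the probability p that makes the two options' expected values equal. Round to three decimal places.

p = 0.795

p·720 + (1−p)·340 = 642
380p + 340 = 642
p = (642 − 340) / 380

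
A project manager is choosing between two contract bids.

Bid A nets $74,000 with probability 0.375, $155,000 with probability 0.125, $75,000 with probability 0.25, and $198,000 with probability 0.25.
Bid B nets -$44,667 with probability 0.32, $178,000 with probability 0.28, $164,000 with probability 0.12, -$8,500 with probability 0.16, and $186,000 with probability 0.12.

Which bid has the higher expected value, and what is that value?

Bid A = 0.375 × 74000 + 0.125 × 155000 + 0.25 × 75000 + 0.25 × 198000 = 27750 + 19375 + 18750 + 49500 = 115375
Bid B = 0.32 × (-44667) + 0.28 × 178000 + 0.12 × 164000 + 0.16 × (-8500) + 0.12 × 186000 = -14293.44 + 49840 + 19680 − 1360 + 22320 = 76186.56

Bid A ($115,375)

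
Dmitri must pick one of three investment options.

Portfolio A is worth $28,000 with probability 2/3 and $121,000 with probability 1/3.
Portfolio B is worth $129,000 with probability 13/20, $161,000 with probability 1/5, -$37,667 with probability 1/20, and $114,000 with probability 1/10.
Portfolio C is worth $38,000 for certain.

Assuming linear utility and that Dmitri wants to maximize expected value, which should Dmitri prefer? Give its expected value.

Portfolio B ($125,566.65)

Portfolio A = 2/3 × 28000 + 1/3 × 121000 = 18666.6667 + 40333.3333 = 59000
Portfolio B = 13/20 × 129000 + 1/5 × 161000 + 1/20 × (-37667) + 1/10 × 114000 = 83850 + 32200 − 1883.35 + 11400 = 125566.65
Portfolio C: 38000 (certain)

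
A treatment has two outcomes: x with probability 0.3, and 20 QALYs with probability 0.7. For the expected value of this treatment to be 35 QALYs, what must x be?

x = 70 QALYs

0.3·x + 0.7·20 = 35
0.3·x = 35 − 14 = 21
x = 21 / 0.3 = 70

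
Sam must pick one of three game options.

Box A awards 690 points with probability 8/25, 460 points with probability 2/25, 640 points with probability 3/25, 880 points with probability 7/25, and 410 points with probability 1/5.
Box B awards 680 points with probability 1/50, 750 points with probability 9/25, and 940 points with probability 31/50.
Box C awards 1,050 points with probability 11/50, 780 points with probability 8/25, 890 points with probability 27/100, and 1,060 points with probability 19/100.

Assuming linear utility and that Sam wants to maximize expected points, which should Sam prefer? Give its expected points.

Box C (922.3 points)

Box A = 8/25 × 690 + 2/25 × 460 + 3/25 × 640 + 7/25 × 880 + 1/5 × 410 = 220.8 + 36.8 + 76.8 + 246.4 + 82 = 662.8
Box B = 1/50 × 680 + 9/25 × 750 + 31/50 × 940 = 13.6 + 270 + 582.8 = 866.4
Box C = 11/50 × 1050 + 8/25 × 780 + 27/100 × 890 + 19/100 × 1060 = 231 + 249.6 + 240.3 + 201.4 = 922.3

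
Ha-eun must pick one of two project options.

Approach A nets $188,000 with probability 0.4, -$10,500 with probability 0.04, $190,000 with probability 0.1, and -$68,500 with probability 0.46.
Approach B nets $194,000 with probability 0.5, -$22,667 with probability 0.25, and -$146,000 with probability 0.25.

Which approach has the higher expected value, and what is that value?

Approach A ($62,270)

Approach A = 0.4 × 188000 + 0.04 × (-10500) + 0.1 × 190000 + 0.46 × (-68500) = 75200 − 420 + 19000 − 31510 = 62270
Approach B = 0.5 × 194000 + 0.25 × (-22667) + 0.25 × (-146000) = 97000 − 5666.75 − 36500 = 54833.25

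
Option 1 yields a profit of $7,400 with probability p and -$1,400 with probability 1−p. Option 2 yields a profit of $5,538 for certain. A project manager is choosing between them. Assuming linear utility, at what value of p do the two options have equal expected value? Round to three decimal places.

p·7400 + (1−p)·(-1400) = 5538
8800p − 1400 = 5538
p = (5538 + 1400) / 8800

p = 0.788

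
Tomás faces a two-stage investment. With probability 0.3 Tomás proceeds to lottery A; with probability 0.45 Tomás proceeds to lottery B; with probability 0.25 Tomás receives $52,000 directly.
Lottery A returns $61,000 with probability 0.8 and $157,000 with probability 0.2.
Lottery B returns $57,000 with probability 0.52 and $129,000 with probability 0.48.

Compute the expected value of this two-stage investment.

EV(A) = 0.8 × 61000 + 0.2 × 157000 = 48800 + 31400 = 80200
EV(B) = 0.52 × 57000 + 0.48 × 129000 = 29640 + 61920 = 91560
Branch C: 52000 (certain)
Overall = 0.3 × 80200 + 0.45 × 91560 + 0.25 × 52000 = 24060 + 41202 + 13000 = 78262

$78,262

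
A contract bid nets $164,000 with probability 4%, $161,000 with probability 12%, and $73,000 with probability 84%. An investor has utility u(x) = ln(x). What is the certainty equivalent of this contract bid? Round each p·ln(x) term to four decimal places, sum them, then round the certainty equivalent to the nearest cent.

$82,909.09

E[u] = 0.04·ln(164000) + 0.12·ln(161000) + 0.84·ln(73000) = 0.4803 + 1.4387 + 9.4065 = 11.3255
CE = e^11.3255 ≈ 82909.09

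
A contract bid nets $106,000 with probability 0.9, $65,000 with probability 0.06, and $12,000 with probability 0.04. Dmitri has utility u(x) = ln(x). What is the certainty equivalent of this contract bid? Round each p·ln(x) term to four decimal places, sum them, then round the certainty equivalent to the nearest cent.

$94,343.72

E[u] = 0.9·ln(106000) + 0.06·ln(65000) + 0.04·ln(12000) = 10.4141 + 0.6649 + 0.3757 = 11.4547
CE = e^11.4547 ≈ 94343.72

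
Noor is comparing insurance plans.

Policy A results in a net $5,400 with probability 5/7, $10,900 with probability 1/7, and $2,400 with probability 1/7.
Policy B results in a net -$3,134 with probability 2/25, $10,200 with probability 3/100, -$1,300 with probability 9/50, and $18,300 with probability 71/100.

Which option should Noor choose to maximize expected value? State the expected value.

Policy A = 5/7 × 5400 + 1/7 × 10900 + 1/7 × 2400 = 3857.1429 + 1557.1429 + 342.8571 = 5757.1429
Policy B = 2/25 × (-3134) + 3/100 × 10200 + 9/50 × (-1300) + 71/100 × 18300 = -250.72 + 306 − 234 + 12993 = 12814.28

Policy B ($12,814.28)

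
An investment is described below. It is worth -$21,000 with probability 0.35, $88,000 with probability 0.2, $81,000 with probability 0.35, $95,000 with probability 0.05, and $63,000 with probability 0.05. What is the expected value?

EV = 0.35 × (-21000) + 0.2 × 88000 + 0.35 × 81000 + 0.05 × 95000 + 0.05 × 63000 = -7350 + 17600 + 28350 + 4750 + 3150 = 46500

$46,500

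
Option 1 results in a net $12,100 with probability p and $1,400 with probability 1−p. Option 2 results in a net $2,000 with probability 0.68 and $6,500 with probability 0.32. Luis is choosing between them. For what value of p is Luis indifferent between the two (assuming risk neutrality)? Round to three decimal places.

EV(Option 2) = 0.68 × 2000 + 0.32 × 6500 = 1360 + 2080 = 3440
p·12100 + (1−p)·1400 = 3440
10700p + 1400 = 3440
p = (3440 − 1400) / 10700

p = 0.191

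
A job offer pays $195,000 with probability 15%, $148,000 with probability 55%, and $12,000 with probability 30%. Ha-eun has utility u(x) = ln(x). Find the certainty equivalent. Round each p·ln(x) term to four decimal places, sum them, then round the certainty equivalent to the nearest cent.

E[u] = 0.15·ln(195000) + 0.55·ln(148000) + 0.3·ln(12000) = 1.8271 + 6.5477 + 2.8178 = 11.1926
CE = e^11.1926 ≈ 72591.27

$72,591.27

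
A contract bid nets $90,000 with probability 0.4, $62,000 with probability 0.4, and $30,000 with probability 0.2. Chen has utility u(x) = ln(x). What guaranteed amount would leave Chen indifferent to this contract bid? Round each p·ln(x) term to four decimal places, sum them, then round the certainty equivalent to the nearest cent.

$62,242.92

E[u] = 0.4·ln(90000) + 0.4·ln(62000) + 0.2·ln(30000) = 4.5630 + 4.4140 + 2.0618 = 11.0388
CE = e^11.0388 ≈ 62242.92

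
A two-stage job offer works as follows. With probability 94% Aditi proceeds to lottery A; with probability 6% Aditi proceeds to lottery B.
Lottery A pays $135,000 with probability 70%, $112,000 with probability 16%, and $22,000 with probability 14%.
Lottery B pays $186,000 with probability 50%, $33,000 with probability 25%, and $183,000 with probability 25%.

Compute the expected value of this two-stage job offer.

EV(A) = 0.7 × 135000 + 0.16 × 112000 + 0.14 × 22000 = 94500 + 17920 + 3080 = 115500
EV(B) = 0.5 × 186000 + 0.25 × 33000 + 0.25 × 183000 = 93000 + 8250 + 45750 = 147000
Overall = 0.94 × 115500 + 0.06 × 147000 = 108570 + 8820 = 117390

$117,390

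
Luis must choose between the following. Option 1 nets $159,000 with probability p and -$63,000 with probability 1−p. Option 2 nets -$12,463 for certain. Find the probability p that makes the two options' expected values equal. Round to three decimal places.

p·159000 + (1−p)·(-63000) = -12463
222000p − 63000 = -12463
p = (-12463 + 63000) / 222000

p = 0.228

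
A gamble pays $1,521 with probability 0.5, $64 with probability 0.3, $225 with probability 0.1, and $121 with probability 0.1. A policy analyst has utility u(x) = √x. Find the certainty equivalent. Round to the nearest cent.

E[u] = 0.5·√1521 + 0.3·√64 + 0.1·√225 + 0.1·√121 = 0.5·39 + 0.3·8 + 0.1·15 + 0.1·11 = 24.5
CE = (24.5)² = 600.25

$600.25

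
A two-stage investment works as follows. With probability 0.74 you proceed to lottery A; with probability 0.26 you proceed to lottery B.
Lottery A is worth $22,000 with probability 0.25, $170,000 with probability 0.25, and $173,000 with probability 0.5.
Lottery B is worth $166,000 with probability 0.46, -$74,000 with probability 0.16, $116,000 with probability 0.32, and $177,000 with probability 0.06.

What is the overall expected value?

EV(A) = 0.25 × 22000 + 0.25 × 170000 + 0.5 × 173000 = 5500 + 42500 + 86500 = 134500
EV(B) = 0.46 × 166000 + 0.16 × (-74000) + 0.32 × 116000 + 0.06 × 177000 = 76360 − 11840 + 37120 + 10620 = 112260
Overall = 0.74 × 134500 + 0.26 × 112260 = 99530 + 29187.6 = 128717.6

$128,717.60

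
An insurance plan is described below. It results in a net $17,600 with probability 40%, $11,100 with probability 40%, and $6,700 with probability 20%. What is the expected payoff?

EV = 0.4 × 17600 + 0.4 × 11100 + 0.2 × 6700 = 7040 + 4440 + 1340 = 12820

$12,820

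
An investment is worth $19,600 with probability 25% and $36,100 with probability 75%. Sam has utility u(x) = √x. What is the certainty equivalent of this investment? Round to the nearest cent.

E[u] = 0.25·√19600 + 0.75·√36100 = 0.25·140 + 0.75·190 = 177.5
CE = (177.5)² = 31506.25

$31,506.25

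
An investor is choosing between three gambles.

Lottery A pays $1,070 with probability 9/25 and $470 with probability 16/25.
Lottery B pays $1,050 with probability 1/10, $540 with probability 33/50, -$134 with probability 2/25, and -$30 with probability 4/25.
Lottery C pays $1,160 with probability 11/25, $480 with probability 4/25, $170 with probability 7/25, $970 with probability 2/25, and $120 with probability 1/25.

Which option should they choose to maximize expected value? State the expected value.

Lottery C ($717.20)

Lottery A = 9/25 × 1070 + 16/25 × 470 = 385.2 + 300.8 = 686
Lottery B = 1/10 × 1050 + 33/50 × 540 + 2/25 × (-134) + 4/25 × (-30) = 105 + 356.4 − 10.72 − 4.8 = 445.88
Lottery C = 11/25 × 1160 + 4/25 × 480 + 7/25 × 170 + 2/25 × 970 + 1/25 × 120 = 510.4 + 76.8 + 47.6 + 77.6 + 4.8 = 717.2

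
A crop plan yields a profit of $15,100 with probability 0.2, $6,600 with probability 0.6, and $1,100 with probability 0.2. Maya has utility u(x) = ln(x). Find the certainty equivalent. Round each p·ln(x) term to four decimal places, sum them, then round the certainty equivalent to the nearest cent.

E[u] = 0.2·ln(15100) + 0.6·ln(6600) + 0.2·ln(1100) = 1.9245 + 5.2769 + 1.4006 = 8.6020
CE = e^8.6020 ≈ 5442.53

$5,442.53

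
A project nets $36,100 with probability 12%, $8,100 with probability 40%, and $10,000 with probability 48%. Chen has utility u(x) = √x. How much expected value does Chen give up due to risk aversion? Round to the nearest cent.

E[u] = 0.12·√36100 + 0.4·√8100 + 0.48·√10000 = 0.12·190 + 0.4·90 + 0.48·100 = 106.8
CE = (106.8)² = 11406.24
Risk premium = EV − CE = 12372 − 11406.24 = 965.76

$965.76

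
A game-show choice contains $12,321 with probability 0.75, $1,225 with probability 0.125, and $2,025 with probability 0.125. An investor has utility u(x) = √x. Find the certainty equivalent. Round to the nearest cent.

$8,695.56

E[u] = 0.75·√12321 + 0.125·√1225 + 0.125·√2025 = 0.75·111 + 0.125·35 + 0.125·45 = 93.25
CE = (93.25)² = 8695.5625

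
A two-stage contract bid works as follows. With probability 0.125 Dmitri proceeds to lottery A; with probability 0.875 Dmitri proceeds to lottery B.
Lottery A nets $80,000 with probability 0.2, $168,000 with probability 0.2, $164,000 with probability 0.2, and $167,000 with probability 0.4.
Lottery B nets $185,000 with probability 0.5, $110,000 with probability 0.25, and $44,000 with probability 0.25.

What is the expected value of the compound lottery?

$133,275

EV(A) = 0.2 × 80000 + 0.2 × 168000 + 0.2 × 164000 + 0.4 × 167000 = 16000 + 33600 + 32800 + 66800 = 149200
EV(B) = 0.5 × 185000 + 0.25 × 110000 + 0.25 × 44000 = 92500 + 27500 + 11000 = 131000
Overall = 0.125 × 149200 + 0.875 × 131000 = 18650 + 114625 = 133275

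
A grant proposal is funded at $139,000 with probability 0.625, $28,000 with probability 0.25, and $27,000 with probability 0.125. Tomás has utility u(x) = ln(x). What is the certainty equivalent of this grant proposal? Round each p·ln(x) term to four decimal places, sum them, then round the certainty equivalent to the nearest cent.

E[u] = 0.625·ln(139000) + 0.25·ln(28000) + 0.125·ln(27000) = 7.4014 + 2.5600 + 1.2754 = 11.2368
CE = e^11.2368 ≈ 75871.77

$75,871.77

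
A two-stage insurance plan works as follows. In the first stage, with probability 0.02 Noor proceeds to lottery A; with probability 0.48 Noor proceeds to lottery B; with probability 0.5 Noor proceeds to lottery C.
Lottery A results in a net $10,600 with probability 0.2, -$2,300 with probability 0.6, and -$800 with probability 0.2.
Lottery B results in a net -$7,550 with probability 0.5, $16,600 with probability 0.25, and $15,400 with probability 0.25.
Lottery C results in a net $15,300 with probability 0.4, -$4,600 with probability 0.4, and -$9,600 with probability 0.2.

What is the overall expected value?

EV(A) = 0.2 × 10600 + 0.6 × (-2300) + 0.2 × (-800) = 2120 − 1380 − 160 = 580
EV(B) = 0.5 × (-7550) + 0.25 × 16600 + 0.25 × 15400 = -3775 + 4150 + 3850 = 4225
EV(C) = 0.4 × 15300 + 0.4 × (-4600) + 0.2 × (-9600) = 6120 − 1840 − 1920 = 2360
Overall = 0.02 × 580 + 0.48 × 4225 + 0.5 × 2360 = 11.6 + 2028 + 1180 = 3219.6

$3,219.60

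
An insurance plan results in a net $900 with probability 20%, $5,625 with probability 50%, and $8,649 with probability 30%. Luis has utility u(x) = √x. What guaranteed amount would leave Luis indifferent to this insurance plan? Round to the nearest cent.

E[u] = 0.2·√900 + 0.5·√5625 + 0.3·√8649 = 0.2·30 + 0.5·75 + 0.3·93 = 71.4
CE = (71.4)² = 5097.96

$5,097.96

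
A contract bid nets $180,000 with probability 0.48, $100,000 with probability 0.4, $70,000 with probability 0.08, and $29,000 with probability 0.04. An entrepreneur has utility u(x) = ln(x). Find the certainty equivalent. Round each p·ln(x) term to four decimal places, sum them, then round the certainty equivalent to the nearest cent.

E[u] = 0.48·ln(180000) + 0.4·ln(100000) + 0.08·ln(70000) + 0.04·ln(29000) = 5.8083 + 4.6052 + 0.8925 + 0.4110 = 11.7170
CE = e^11.7170 ≈ 122638.96

$122,638.96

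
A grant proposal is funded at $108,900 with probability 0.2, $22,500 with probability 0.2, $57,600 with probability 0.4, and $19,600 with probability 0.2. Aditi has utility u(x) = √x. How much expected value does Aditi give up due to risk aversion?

$4,840

E[u] = 0.2·√108900 + 0.2·√22500 + 0.4·√57600 + 0.2·√19600 = 0.2·330 + 0.2·150 + 0.4·240 + 0.2·140 = 220
CE = (220)² = 48400
Risk premium = EV − CE = 53240 − 48400 = 4840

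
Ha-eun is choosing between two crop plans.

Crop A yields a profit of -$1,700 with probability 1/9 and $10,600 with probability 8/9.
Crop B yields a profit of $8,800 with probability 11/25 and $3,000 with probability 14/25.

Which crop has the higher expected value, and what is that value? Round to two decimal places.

Crop A ($9,233.33)

Crop A = 1/9 × (-1700) + 8/9 × 10600 = -188.8889 + 9422.2222 = 9233.3333
Crop B = 11/25 × 8800 + 14/25 × 3000 = 3872 + 1680 = 5552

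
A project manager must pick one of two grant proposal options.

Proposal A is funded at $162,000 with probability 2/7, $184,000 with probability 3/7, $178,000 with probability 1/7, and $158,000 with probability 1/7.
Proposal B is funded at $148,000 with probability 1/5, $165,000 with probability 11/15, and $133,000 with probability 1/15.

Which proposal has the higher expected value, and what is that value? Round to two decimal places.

Proposal A = 2/7 × 162000 + 3/7 × 184000 + 1/7 × 178000 + 1/7 × 158000 = 46285.7143 + 78857.1429 + 25428.5714 + 22571.4286 = 173142.8571
Proposal B = 1/5 × 148000 + 11/15 × 165000 + 1/15 × 133000 = 29600 + 121000 + 8866.6667 = 159466.6667

Proposal A ($173,142.86)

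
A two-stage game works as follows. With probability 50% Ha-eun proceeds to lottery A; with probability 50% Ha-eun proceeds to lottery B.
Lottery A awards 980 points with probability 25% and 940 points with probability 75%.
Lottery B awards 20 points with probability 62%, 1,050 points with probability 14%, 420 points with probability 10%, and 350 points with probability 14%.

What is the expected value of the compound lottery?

600.2 points

EV(A) = 0.25 × 980 + 0.75 × 940 = 245 + 705 = 950
EV(B) = 0.62 × 20 + 0.14 × 1050 + 0.1 × 420 + 0.14 × 350 = 12.4 + 147 + 42 + 49 = 250.4
Overall = 0.5 × 950 + 0.5 × 250.4 = 475 + 125.2 = 600.2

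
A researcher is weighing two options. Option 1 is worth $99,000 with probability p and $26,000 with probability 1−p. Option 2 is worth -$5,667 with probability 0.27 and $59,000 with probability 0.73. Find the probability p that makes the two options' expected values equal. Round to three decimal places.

p = 0.213

EV(Option 2) = 0.27 × (-5667) + 0.73 × 59000 = -1530.09 + 43070 = 41539.91
p·99000 + (1−p)·26000 = 41539.91
73000p + 26000 = 41539.91
p = (41539.91 − 26000) / 73000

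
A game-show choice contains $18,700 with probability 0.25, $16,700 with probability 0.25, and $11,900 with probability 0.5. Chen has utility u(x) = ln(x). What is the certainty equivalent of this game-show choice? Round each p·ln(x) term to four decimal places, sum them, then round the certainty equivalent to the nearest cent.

$14,501.39

E[u] = 0.25·ln(18700) + 0.25·ln(16700) + 0.5·ln(11900) = 2.4591 + 2.4308 + 4.6921 = 9.5820
CE = e^9.5820 ≈ 14501.39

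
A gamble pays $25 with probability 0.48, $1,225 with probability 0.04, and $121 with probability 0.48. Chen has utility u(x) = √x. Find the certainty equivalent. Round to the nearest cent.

E[u] = 0.48·√25 + 0.04·√1225 + 0.48·√121 = 0.48·5 + 0.04·35 + 0.48·11 = 9.08
CE = (9.08)² = 82.4464

$82.45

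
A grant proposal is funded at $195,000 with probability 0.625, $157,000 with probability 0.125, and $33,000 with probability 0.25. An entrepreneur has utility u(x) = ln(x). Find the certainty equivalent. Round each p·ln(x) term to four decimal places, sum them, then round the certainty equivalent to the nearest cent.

$121,734.78

E[u] = 0.625·ln(195000) + 0.125·ln(157000) + 0.25·ln(33000) = 7.6130 + 1.4955 + 2.6011 = 11.7096
CE = e^11.7096 ≈ 121734.78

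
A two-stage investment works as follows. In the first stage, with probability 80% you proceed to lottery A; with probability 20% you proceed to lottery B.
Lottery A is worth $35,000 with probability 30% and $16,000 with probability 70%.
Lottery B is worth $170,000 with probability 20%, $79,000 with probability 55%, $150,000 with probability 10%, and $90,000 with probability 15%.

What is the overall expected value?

EV(A) = 0.3 × 35000 + 0.7 × 16000 = 10500 + 11200 = 21700
EV(B) = 0.2 × 170000 + 0.55 × 79000 + 0.1 × 150000 + 0.15 × 90000 = 34000 + 43450 + 15000 + 13500 = 105950
Overall = 0.8 × 21700 + 0.2 × 105950 = 17360 + 21190 = 38550

$38,550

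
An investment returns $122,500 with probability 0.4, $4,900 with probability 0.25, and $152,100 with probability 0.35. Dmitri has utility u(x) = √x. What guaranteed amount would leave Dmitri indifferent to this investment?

$86,436

E[u] = 0.4·√122500 + 0.25·√4900 + 0.35·√152100 = 0.4·350 + 0.25·70 + 0.35·390 = 294
CE = (294)² = 86436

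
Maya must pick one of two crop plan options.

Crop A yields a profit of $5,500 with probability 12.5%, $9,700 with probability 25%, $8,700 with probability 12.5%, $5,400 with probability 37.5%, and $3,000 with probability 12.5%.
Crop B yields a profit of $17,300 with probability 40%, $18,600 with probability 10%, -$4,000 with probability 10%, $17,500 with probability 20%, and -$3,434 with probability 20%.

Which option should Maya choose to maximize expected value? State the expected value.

Crop A = 0.125 × 5500 + 0.25 × 9700 + 0.125 × 8700 + 0.375 × 5400 + 0.125 × 3000 = 687.5 + 2425 + 1087.5 + 2025 + 375 = 6600
Crop B = 0.4 × 17300 + 0.1 × 18600 + 0.1 × (-4000) + 0.2 × 17500 + 0.2 × (-3434) = 6920 + 1860 − 400 + 3500 − 686.8 = 11193.2

Crop B ($11,193.20)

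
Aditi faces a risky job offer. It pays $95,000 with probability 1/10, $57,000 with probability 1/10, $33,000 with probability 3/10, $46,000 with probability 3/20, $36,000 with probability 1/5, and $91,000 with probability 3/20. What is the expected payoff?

$52,850

EV = 1/10 × 95000 + 1/10 × 57000 + 3/10 × 33000 + 3/20 × 46000 + 1/5 × 36000 + 3/20 × 91000 = 9500 + 5700 + 9900 + 6900 + 7200 + 13650 = 52850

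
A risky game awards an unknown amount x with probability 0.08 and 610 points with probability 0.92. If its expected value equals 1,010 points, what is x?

x = 5,610 points

0.08·x + 0.92·610 = 1010
0.08·x = 1010 − 561.2 = 448.8
x = 448.8 / 0.08 = 5610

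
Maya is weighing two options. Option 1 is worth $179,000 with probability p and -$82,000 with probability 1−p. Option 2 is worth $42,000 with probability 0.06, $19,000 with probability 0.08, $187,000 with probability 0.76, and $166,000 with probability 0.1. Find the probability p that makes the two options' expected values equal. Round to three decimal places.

p = 0.938

EV(Option 2) = 0.06 × 42000 + 0.08 × 19000 + 0.76 × 187000 + 0.1 × 166000 = 2520 + 1520 + 142120 + 16600 = 162760
p·179000 + (1−p)·(-82000) = 162760
261000p − 82000 = 162760
p = (162760 + 82000) / 261000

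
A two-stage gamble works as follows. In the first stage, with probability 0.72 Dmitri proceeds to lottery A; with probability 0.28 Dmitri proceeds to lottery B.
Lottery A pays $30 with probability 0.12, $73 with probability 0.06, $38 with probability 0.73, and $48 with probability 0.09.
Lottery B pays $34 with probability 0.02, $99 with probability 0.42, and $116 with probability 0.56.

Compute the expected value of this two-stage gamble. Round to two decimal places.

EV(A) = 0.12 × 30 + 0.06 × 73 + 0.73 × 38 + 0.09 × 48 = 3.6 + 4.38 + 27.74 + 4.32 = 40.04
EV(B) = 0.02 × 34 + 0.42 × 99 + 0.56 × 116 = 0.68 + 41.58 + 64.96 = 107.22
Overall = 0.72 × 40.04 + 0.28 × 107.22 = 28.8288 + 30.0216 = 58.8504

$58.85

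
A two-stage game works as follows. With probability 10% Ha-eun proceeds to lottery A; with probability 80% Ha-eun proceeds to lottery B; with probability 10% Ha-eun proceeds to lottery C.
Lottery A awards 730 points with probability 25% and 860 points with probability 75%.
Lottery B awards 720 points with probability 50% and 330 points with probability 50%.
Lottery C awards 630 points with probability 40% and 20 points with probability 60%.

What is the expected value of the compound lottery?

EV(A) = 0.25 × 730 + 0.75 × 860 = 182.5 + 645 = 827.5
EV(B) = 0.5 × 720 + 0.5 × 330 = 360 + 165 = 525
EV(C) = 0.4 × 630 + 0.6 × 20 = 252 + 12 = 264
Overall = 0.1 × 827.5 + 0.8 × 525 + 0.1 × 264 = 82.75 + 420 + 26.4 = 529.15

529.15 points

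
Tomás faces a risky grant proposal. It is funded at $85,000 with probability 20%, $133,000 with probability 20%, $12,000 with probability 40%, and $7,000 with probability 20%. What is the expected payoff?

EV = 0.2 × 85000 + 0.2 × 133000 + 0.4 × 12000 + 0.2 × 7000 = 17000 + 26600 + 4800 + 1400 = 49800

$49,800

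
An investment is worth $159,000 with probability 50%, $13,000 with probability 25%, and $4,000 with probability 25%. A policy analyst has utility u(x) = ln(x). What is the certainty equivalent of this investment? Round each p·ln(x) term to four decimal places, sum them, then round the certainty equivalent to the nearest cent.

$33,860.35

E[u] = 0.5·ln(159000) + 0.25·ln(13000) + 0.25·ln(4000) = 5.9883 + 2.3682 + 2.0735 = 10.4300
CE = e^10.4300 ≈ 33860.35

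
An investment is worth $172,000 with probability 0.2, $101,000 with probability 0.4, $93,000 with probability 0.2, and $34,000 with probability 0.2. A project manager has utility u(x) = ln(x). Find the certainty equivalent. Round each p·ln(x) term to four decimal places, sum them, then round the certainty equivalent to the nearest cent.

$88,885.12

E[u] = 0.2·ln(172000) + 0.4·ln(101000) + 0.2·ln(93000) + 0.2·ln(34000) = 2.4110 + 4.6092 + 2.2881 + 2.0868 = 11.3951
CE = e^11.3951 ≈ 88885.12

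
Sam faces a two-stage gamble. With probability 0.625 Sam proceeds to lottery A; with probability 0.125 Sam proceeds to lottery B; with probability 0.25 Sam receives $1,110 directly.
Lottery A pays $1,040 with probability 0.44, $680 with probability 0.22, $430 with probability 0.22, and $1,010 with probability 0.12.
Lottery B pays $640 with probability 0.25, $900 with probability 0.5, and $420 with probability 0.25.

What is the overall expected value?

$881.25

EV(A) = 0.44 × 1040 + 0.22 × 680 + 0.22 × 430 + 0.12 × 1010 = 457.6 + 149.6 + 94.6 + 121.2 = 823
EV(B) = 0.25 × 640 + 0.5 × 900 + 0.25 × 420 = 160 + 450 + 105 = 715
Branch C: 1110 (certain)
Overall = 0.625 × 823 + 0.125 × 715 + 0.25 × 1110 = 514.375 + 89.375 + 277.5 = 881.25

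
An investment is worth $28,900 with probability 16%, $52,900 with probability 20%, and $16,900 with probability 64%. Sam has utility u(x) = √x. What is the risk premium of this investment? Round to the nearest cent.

E[u] = 0.16·√28900 + 0.2·√52900 + 0.64·√16900 = 0.16·170 + 0.2·230 + 0.64·130 = 156.4
CE = (156.4)² = 24460.96
Risk premium = EV − CE = 26020 − 24460.96 = 1559.04

$1,559.04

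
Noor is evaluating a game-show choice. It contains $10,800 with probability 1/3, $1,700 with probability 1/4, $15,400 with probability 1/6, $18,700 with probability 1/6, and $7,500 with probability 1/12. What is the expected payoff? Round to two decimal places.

$10,333.33

EV = 1/3 × 10800 + 1/4 × 1700 + 1/6 × 15400 + 1/6 × 18700 + 1/12 × 7500 = 3600 + 425 + 2566.6667 + 3116.6667 + 625 = 10333.3333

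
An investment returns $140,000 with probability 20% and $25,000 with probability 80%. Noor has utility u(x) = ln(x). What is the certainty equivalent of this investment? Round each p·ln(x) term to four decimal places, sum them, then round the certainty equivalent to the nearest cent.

$35,284.53

E[u] = 0.2·ln(140000) + 0.8·ln(25000) = 2.3699 + 8.1013 = 10.4712
CE = e^10.4712 ≈ 35284.53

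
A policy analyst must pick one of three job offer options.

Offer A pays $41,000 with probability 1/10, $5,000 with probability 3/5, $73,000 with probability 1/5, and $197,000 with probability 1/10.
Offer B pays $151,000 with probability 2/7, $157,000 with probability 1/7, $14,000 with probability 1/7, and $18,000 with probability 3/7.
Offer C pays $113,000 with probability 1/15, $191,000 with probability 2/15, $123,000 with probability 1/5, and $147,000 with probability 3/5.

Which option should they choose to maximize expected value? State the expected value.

Offer A = 1/10 × 41000 + 3/5 × 5000 + 1/5 × 73000 + 1/10 × 197000 = 4100 + 3000 + 14600 + 19700 = 41400
Offer B = 2/7 × 151000 + 1/7 × 157000 + 1/7 × 14000 + 3/7 × 18000 = 43142.8571 + 22428.5714 + 2000 + 7714.2857 = 75285.7143
Offer C = 1/15 × 113000 + 2/15 × 191000 + 1/5 × 123000 + 3/5 × 147000 = 7533.3333 + 25466.6667 + 24600 + 88200 = 145800

Offer C ($145,800)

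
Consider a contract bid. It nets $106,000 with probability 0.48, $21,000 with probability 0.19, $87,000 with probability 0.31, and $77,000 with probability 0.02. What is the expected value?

$83,380

EV = 0.48 × 106000 + 0.19 × 21000 + 0.31 × 87000 + 0.02 × 77000 = 50880 + 3990 + 26970 + 1540 = 83380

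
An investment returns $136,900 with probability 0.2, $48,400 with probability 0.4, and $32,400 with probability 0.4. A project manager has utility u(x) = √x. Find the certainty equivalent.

$54,756

E[u] = 0.2·√136900 + 0.4·√48400 + 0.4·√32400 = 0.2·370 + 0.4·220 + 0.4·180 = 234
CE = (234)² = 54756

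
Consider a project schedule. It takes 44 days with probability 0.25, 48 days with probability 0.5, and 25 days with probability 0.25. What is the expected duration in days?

41.25 days

EV = 0.25 × 44 + 0.5 × 48 + 0.25 × 25 = 11 + 24 + 6.25 = 41.25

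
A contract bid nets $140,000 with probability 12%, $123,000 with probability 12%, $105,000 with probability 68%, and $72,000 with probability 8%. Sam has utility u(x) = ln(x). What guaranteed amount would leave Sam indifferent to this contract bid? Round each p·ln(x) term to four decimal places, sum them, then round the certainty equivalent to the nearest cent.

$107,484.29

E[u] = 0.12·ln(140000) + 0.12·ln(123000) + 0.68·ln(105000) + 0.08·ln(72000) = 1.4219 + 1.4064 + 7.8620 + 0.8948 = 11.5851
CE = e^11.5851 ≈ 107484.29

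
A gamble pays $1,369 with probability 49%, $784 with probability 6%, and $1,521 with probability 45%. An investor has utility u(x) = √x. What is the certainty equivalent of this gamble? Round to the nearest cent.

E[u] = 0.49·√1369 + 0.06·√784 + 0.45·√1521 = 0.49·37 + 0.06·28 + 0.45·39 = 37.36
CE = (37.36)² = 1395.7696

$1,395.77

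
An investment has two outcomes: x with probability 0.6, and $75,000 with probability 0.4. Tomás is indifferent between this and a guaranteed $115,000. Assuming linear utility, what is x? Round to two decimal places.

x = $141,666.67

0.6·x + 0.4·75000 = 115000
0.6·x = 115000 − 30000 = 85000
x = 85000 / 0.6 = 141666.6667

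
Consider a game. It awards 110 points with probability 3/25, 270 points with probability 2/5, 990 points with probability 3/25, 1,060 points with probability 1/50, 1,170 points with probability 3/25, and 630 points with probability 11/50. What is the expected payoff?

540.2 points

EV = 3/25 × 110 + 2/5 × 270 + 3/25 × 990 + 1/50 × 1060 + 3/25 × 1170 + 11/50 × 630 = 13.2 + 108 + 118.8 + 21.2 + 140.4 + 138.6 = 540.2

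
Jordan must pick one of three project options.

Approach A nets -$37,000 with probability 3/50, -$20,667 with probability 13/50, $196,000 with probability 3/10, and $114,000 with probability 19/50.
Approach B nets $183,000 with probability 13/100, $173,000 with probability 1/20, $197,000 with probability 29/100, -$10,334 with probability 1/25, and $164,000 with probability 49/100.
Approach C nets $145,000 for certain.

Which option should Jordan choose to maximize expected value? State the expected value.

Approach A = 3/50 × (-37000) + 13/50 × (-20667) + 3/10 × 196000 + 19/50 × 114000 = -2220 − 5373.42 + 58800 + 43320 = 94526.58
Approach B = 13/100 × 183000 + 1/20 × 173000 + 29/100 × 197000 + 1/25 × (-10334) + 49/100 × 164000 = 23790 + 8650 + 57130 − 413.36 + 80360 = 169516.64
Approach C: 145000 (certain)

Approach B ($169,516.64)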